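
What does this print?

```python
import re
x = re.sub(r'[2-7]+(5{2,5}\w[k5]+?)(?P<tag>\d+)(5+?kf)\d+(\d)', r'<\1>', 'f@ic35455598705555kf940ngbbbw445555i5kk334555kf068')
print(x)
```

This matches one or more of a character in [2-7]; then 2 to 5 of a literal '5', then a word character, then one or more of one of [k5] (lazy) (captured); then one or more of a digit (captured as 'tag'); then one or more of a literal '5' (lazy), then the literal 'kf' (captured); then one or more of a digit; then a digit (captured).
The replacement refers to a captured group, so each match is rewritten using its own captured text.

f@ic35455598705555kf940ngbbbw<55i5kk>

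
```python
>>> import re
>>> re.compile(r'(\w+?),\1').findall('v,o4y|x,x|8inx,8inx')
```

['x', '8inx']

A backreference is literal: `\1` must see the identical characters the first group matched.
Matches: at [6:9] match 'x,x', group 1 = 'x'; at [10:19] match '8inx,8inx', group 1 = '8inx'.
With a single group, `findall` returns only what that group captured — 2 items.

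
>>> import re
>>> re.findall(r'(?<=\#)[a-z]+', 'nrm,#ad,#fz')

The positive lookaround only admits positions where the adjacent text matches; those characters stay outside the span.
Walking the string: at [5:7] → 'ad'; at [9:11] → 'fz'.
Since nothing is captured, `findall` lists the 2 matched substrings directly.

['ad', 'fz']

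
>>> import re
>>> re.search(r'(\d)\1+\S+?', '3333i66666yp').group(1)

`\1` is not a pattern — it's the concrete string captured by group 1, re-applied verbatim.
`re.search` tries every starting position until one works.
The match spans [0:5] → '3333i'.
Captured: group 1 = '3'.

'3'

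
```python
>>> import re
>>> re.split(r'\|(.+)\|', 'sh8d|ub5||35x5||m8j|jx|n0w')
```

Matches to split on: at [4:23] → '|ub5||35x5||m8j|jx|'.
Because the pattern has a capturing group, `split` also inserts each captured text between the pieces.

['sh8d', 'ub5||35x5||m8j|jx', 'n0w']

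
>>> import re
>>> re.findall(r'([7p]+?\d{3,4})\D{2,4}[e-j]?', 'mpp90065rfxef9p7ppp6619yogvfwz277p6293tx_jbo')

['p7ppp6619', '77p6293']

Pattern: one or more of one of [7p] (lazy), then 3 to 4 of a digit (captured); then 2 to 4 of a non-digit, then optionally a character in [e-j].
Matches: at [14:28] match 'p7ppp6619yogvf', group 1 = 'p7ppp6619'; at [31:42] match '77p6293tx_j', group 1 = '77p6293'.
`findall` collects group 1 from each match (2 total).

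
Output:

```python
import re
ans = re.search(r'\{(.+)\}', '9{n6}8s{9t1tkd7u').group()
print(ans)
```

{n6}

Unlike `match`, `search` isn't anchored — it looks for the pattern anywhere in the string.
The match spans [1:5] → '{n6}'.
Captured: group 1 = 'n6'.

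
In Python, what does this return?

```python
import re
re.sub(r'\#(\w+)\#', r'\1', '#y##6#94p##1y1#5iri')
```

'y694p#1y15iri'

Matches: at [0:3] → '#y#'; at [3:6] → '#6#'; at [10:15] → '#1y1#'.
The replacement refers to a captured group, so each match is rewritten using its own captured text.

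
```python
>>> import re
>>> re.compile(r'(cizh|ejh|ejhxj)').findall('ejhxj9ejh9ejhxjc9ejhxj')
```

['ejh', 'ejh', 'ejh', 'ejh']

`|` is ordered: at each position the engine commits to the first alternative that works.
Walking the string: at [0:3] match 'ejh', group 1 = 'ejh'; at [6:9] match 'ejh', group 1 = 'ejh'; at [10:13] match 'ejh', group 1 = 'ejh'; at [17:20] match 'ejh', group 1 = 'ejh'.
With a single group, `findall` returns only what that group captured — 4 items.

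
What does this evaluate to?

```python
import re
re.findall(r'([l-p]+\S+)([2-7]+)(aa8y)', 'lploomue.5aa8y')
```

[('lploomue.', '5', 'aa8y')]

Pattern: one or more of a character in [l-p], then one or more of a non-whitespace character (captured); then one or more of a character in [2-7] (captured); then the literal 'aa8', then the literal 'y' (captured).
Walking the string: at [0:14] match 'lploomue.5aa8y', groups = ('lploomue.', '5', 'aa8y').
`findall` packs the 3 group values into a tuple for every match.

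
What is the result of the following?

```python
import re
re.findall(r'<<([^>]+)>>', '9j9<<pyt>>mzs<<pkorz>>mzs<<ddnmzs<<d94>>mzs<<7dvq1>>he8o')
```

['pyt', 'pkorz', 'ddnmzs<<d94', '7dvq1']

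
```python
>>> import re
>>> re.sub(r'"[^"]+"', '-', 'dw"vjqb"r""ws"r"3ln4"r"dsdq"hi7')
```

Each match is replaced by '-'.

'dw-r"-r-r-hi7'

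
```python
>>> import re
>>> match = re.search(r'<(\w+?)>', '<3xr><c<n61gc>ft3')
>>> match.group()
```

'<3xr>'

`re.search` scans for the first position where the pattern succeeds.
The match spans [0:5] → '<3xr>'.
Captured: group 1 = '3xr'.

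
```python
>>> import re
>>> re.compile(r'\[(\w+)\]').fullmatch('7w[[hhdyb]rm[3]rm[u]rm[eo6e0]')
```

For `fullmatch`, every character of the input must be accounted for by the pattern.
Here there's no way to consume every character, so the call returns None.

None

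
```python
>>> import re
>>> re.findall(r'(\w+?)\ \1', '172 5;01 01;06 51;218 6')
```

A backreference is literal: `\1` must see the identical characters the first group matched.
Scanning left to right: at [6:11] match '01 01', group 1 = '01'.
Because there's exactly one group, `findall` drops the full match and keeps group 1 from the one hit.

['01']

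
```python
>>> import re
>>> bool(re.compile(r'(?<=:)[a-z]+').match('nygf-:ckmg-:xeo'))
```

False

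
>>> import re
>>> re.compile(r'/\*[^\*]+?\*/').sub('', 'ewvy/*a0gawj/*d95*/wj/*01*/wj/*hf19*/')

Matches: at [12:19] → '/*d95*/'; at [21:27] → '/*01*/'; at [29:37] → '/*hf19*/'.
`sub` substitutes '' at each match site.

'ewvy/*a0gawjwjwj'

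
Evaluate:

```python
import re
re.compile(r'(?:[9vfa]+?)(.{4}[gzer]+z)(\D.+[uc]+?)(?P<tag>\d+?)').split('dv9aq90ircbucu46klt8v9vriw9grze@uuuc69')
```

This matches one or more of one of [9vfa] (lazy) (non-capturing group); then exactly 4 of any character, then one or more of one of [gzer], then the literal 'z' (captured); then a non-digit, then one or more of any character, then one or more of one of [uc] (lazy) (captured); then one or more of a digit (lazy) (captured as 'tag').
A `+?`/`*?`/`{m,n}?` starts at its minimum and grows only as far as needed for what follows to match.
Matches to split on: at [20:37] → 'v9vriw9grze@uuuc6'.
With a capturing group present, the delimiter's captured portion is kept in the result list.

['dv9aq90ircbucu46klt8', 'riw9grz', 'e@uuuc', '6', '9']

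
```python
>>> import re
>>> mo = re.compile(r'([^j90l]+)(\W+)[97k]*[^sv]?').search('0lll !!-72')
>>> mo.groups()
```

(' !!', '-')

This matches one or more of any character except [j90l] (captured); then one or more of a non-word character (captured); then zero or more of one of [97k], then optionally any character except [sv].
`re.search` tries every starting position until one works.
The match spans [4:10] → ' !!-72'.
Captured: group 1 = ' !!', group 2 = '-'.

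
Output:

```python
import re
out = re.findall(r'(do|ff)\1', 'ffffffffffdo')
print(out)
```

['ff', 'ff']

The backreference `\1` re-matches whatever the first group consumed, character for character.
Matches: at [0:4] match 'ffff', group 1 = 'ff'; at [4:8] match 'ffff', group 1 = 'ff'.
With a single group, `findall` returns only what that group captured — 2 items.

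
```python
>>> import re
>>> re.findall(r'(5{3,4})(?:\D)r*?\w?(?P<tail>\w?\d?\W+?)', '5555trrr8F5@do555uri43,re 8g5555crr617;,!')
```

[('5555', 'F5@'), ('555', '43,'), ('5555', '17;')]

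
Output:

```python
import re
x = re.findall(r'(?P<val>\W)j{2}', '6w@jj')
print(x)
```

['@']

Because there's exactly one group, `findall` drops the full match and keeps group 1 from the one hit.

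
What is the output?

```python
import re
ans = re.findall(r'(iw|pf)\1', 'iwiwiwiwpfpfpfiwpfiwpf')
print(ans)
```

['iw', 'iw', 'pf']

After group 1 captures some text, `\1` only succeeds where that same text appears again.
Walking the string: at [0:4] match 'iwiw', group 1 = 'iw'; at [4:8] match 'iwiw', group 1 = 'iw'; at [8:12] match 'pfpf', group 1 = 'pf'.
One capturing group, so `findall` returns just the captured substring from each match — 3 in all.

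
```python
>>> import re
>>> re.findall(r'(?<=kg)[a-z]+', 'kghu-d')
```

['hu']

The `(?=…)`/`(?<=…)` assertion just peeks at neighbouring text; it doesn't advance the match position.
No capturing groups, so `findall` returns the 1 full match string.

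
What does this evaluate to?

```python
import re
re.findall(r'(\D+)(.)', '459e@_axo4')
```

Multiple groups make `findall` return tuples — one 2-tuple for the one match.

[('e@_axo', '4')]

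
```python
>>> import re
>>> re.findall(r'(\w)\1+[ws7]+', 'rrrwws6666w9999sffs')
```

After group 1 captures some text, `\1` only succeeds where that same text appears again.
Walking the string: at [0:6] match 'rrrwws', group 1 = 'r'; at [6:11] match '6666w', group 1 = '6'; at [11:16] match '9999s', group 1 = '9'; at [16:19] match 'ffs', group 1 = 'f'.
`findall` collects group 1 from each match (4 total).

['r', '6', '9', 'f']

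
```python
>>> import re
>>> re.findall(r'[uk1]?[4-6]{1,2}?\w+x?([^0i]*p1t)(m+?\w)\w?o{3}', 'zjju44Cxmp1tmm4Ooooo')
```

The pattern matches optionally one of [uk1]; then 1 to 2 of a character in [4-6] (lazy), then one or more of a word character, then optionally the literal 'x'; then zero or more of any character except [0i], then the literal 'p1t' (captured); then one or more of a literal 'm' (lazy), then a word character (captured); then optionally a word character, then exactly 3 of the literal 'o'.
Scanning left to right: at [3:19] match 'u44Cxmp1tmm4Oooo', groups = ('p1t', 'mm4').
Multiple groups make `findall` return tuples — one 2-tuple for the one match.

[('p1t', 'mm4')]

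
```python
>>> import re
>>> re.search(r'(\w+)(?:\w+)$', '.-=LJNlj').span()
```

Pattern: one or more of a word character (captured); then one or more of a word character (non-capturing group); then anchored at the end.
`re.search` tries every starting position until one works.
The match spans [3:8] → 'LJNlj'.
Captured: group 1 = 'LJNl'.

(3, 8)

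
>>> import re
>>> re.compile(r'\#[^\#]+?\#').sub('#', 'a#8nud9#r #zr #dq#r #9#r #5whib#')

Matches: at [1:8] → '#8nud9#'; at [10:15] → '#zr #'; at [17:21] → '#r #'; at [22:26] → '#r #'.
`sub` substitutes '#' at each match site.

'a#r #dq#9#5whib#'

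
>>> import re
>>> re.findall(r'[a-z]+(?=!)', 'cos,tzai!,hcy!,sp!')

['tzai', 'hcy', 'sp']

The `(?=…)`/`(?<=…)` assertion just peeks at neighbouring text; it doesn't advance the match position.
Scanning left to right: at [4:8] → 'tzai'; at [10:13] → 'hcy'; at [15:17] → 'sp'.
With no groups in the pattern, `findall` gives back each whole match — 3 here.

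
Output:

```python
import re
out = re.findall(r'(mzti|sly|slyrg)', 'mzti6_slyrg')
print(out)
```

Alternation isn't longest-match — the leftmost alternative that fits at this position is chosen.
Because there's exactly one group, `findall` drops the full match and keeps group 1 from each hit.

['mzti', 'sly']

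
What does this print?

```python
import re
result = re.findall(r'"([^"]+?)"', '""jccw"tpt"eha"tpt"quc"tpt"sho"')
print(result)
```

['jccw', 'eha', 'quc', 'sho']

Matches: at [1:7] match '"jccw"', group 1 = 'jccw'; at [10:15] match '"eha"', group 1 = 'eha'; at [18:23] match '"quc"', group 1 = 'quc'; at [26:31] match '"sho"', group 1 = 'sho'.
With a single group, `findall` returns only what that group captured — 4 items.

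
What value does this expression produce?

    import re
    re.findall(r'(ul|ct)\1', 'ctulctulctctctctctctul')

['ct', 'ct', 'ct']

`\1` is not a pattern — it's the concrete string captured by group 1, re-applied verbatim.
One capturing group, so `findall` returns just the captured substring from each match — 3 in all.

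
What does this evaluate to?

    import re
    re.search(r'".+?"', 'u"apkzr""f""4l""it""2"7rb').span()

(1, 8)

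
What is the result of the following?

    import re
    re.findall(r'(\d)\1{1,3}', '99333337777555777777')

['9', '3', '7', '5', '7', '7']

`\1` has to match the exact text group 1 already captured.
`findall` collects group 1 from each match (6 total).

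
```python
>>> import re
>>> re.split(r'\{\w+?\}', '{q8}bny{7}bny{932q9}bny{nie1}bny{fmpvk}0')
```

['', 'bny', 'bny', 'bny', 'bny', '0']

Each match becomes a cut point; 6 segments remain.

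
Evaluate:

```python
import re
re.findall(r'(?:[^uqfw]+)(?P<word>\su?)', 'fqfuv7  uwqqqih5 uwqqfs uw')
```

Pattern: one or more of any character except [uqfw] (non-capturing group); then whitespace, then optionally a literal 'u' (captured as 'word').
Walking the string: at [4:9] match 'v7  u', group 1 = ' u'; at [13:18] match 'ih5 u', group 1 = ' u'; at [22:25] match 's u', group 1 = ' u'.
One capturing group, so `findall` returns just the captured substring from each match — 3 in all.

[' u', ' u', ' u']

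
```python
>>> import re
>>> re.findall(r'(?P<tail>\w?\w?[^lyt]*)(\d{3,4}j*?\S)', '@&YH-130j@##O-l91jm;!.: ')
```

Pattern: optionally a word character, then optionally a word character, then zero or more of any character except [lyt] (captured as 'tail'); then 3 to 4 of a digit, then zero or more of the literal 'j' (lazy), then a non-whitespace character (captured).
A non-greedy quantifier consumes as few characters as it can — just enough that the remainder of the pattern still matches from where it stops; whatever follows it matches normally.
Walking the string: at [0:9] match '@&YH-130j', groups = ('@&YH-', '130j').
Multiple groups make `findall` return tuples — one 2-tuple for the one match.

[('@&YH-', '130j')]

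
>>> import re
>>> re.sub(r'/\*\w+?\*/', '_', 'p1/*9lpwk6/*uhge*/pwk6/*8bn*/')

'p1/*9lpwk6_pwk6_'

Matches: at [10:18] → '/*uhge*/'; at [22:29] → '/*8bn*/'.
Each match is replaced by '_'.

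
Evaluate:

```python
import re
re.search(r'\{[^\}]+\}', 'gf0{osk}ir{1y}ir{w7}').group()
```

The match spans [3:8] → '{osk}'.

'{osk}'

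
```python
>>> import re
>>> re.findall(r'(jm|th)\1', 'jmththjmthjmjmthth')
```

After group 1 captures some text, `\1` only succeeds where that same text appears again.
Walking the string: at [2:6] match 'thth', group 1 = 'th'; at [10:14] match 'jmjm', group 1 = 'jm'; at [14:18] match 'thth', group 1 = 'th'.
With a single group, `findall` returns only what that group captured — 3 items.

['th', 'jm', 'th']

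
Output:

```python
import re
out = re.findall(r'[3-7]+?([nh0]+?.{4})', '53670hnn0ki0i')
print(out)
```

Pattern: one or more of a character in [3-7] (lazy); then one or more of one of [nh0] (lazy), then exactly 4 of any character (captured).
The `?` after the quantifier makes it lazy — it takes as little as possible before letting the rest of the pattern try.
Scanning left to right: at [0:9] match '53670hnn0', group 1 = '0hnn0'.
With a single group, `findall` returns only what that group captured — 1 item.

['0hnn0']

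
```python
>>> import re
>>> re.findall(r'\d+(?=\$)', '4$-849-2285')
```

Because the assertion is zero-width, the text it checks is not consumed and won't appear in the result.
Walking the string: at [0:1] → '4'.
No capturing groups, so `findall` returns the 1 full match string.

['4']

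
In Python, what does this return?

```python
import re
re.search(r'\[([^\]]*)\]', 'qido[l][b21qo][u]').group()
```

'[l]'

The match spans [4:7] → '[l]'.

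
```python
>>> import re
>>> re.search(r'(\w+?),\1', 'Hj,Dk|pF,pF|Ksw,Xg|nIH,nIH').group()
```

'pF,pF'

`\1` has to match the exact text group 1 already captured.
The match spans [6:11] → 'pF,pF'.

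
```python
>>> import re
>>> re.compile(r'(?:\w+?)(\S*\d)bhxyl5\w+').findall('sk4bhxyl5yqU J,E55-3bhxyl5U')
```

This matches one or more of a word character (lazy) (non-capturing group); then zero or more of a non-whitespace character, then a digit (captured); then the literal 'bhx', then the literal 'yl5'; then one or more of a word character.
With a single group, `findall` returns only what that group captured — 2 items.

['k4', ',E55-3']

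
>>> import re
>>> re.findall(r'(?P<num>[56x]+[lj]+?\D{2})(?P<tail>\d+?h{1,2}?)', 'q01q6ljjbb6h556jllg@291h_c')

[('6ljjbb', '6h'), ('556jllg@', '291h')]

The pattern matches one or more of one of [56x], then one or more of one of [lj] (lazy), then exactly 2 of a non-digit (captured as 'num'); then one or more of a digit (lazy), then 1 to 2 of the literal 'h' (lazy) (captured as 'tail').
Walking the string: at [4:12] match '6ljjbb6h', groups = ('6ljjbb', '6h'); at [12:24] match '556jllg@291h', groups = ('556jllg@', '291h').
2 groups means each result is a tuple of 2 captured strings — 2 here.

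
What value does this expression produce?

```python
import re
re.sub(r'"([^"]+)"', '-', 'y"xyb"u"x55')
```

'y-u"x55'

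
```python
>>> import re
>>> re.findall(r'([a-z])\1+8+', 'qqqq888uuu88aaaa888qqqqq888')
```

['q', 'u', 'a', 'q']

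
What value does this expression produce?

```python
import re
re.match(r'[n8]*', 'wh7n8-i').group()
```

''

With `match`, the pattern is implicitly anchored at the beginning.
The match spans [0:0] → ''.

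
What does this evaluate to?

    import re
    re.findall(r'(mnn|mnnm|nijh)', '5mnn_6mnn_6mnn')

['mnn', 'mnn', 'mnn']

Walking the string: at [1:4] match 'mnn', group 1 = 'mnn'; at [6:9] match 'mnn', group 1 = 'mnn'; at [11:14] match 'mnn', group 1 = 'mnn'.
With a single group, `findall` returns only what that group captured — 3 items.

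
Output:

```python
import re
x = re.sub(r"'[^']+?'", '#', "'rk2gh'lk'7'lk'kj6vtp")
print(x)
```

#lk#lk'kj6vtp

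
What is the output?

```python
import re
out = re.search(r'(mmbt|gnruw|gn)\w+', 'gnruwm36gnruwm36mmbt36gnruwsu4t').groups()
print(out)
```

('gnruw',)

The match spans [0:31] → 'gnruwm36gnruwm36mmbt36gnruwsu4t'.
Captured: group 1 = 'gnruw'.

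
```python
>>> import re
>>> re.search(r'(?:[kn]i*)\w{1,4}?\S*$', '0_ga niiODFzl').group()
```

'niiODFzl'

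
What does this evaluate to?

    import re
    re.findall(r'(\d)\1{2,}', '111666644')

['1', '6']

`\1` has to match the exact text group 1 already captured.
Matches: at [0:3] match '111', group 1 = '1'; at [3:7] match '6666', group 1 = '6'.
With a single group, `findall` returns only what that group captured — 2 items.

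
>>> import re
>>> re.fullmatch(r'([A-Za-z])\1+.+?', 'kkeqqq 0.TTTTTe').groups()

The match spans [0:15] → 'kkeqqq 0.TTTTTe'.
Captured: group 1 = 'k'.

('k',)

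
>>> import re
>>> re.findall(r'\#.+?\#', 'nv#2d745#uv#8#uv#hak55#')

['#2d745#', '#8#', '#hak55#']

A `+?`/`*?`/`{m,n}?` starts at its minimum and grows only as far as needed for what follows to match.
With no groups in the pattern, `findall` gives back each whole match — 3 here.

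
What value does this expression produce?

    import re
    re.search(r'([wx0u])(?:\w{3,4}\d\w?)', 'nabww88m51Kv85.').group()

'ww88m51'

The pattern matches one of [wx0u] (captured); then 3 to 4 of a word character, then a digit, then optionally a word character (non-capturing group).
Unlike `match`, `search` isn't anchored — it looks for the pattern anywhere in the string.
The match spans [3:10] → 'ww88m51'.
Captured: group 1 = 'w'.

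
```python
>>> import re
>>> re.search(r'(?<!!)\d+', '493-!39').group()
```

A negative assertion filters positions out without eating any characters.
`re.search` scans for the first position where the pattern succeeds.
The match spans [0:3] → '493'.

'493'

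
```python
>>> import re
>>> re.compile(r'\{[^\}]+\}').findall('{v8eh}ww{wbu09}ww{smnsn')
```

No capturing groups, so `findall` returns the 2 full match strings.

['{v8eh}', '{wbu09}']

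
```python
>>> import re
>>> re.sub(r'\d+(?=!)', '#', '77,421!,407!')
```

Because the assertion is zero-width, the text it checks is not consumed and won't appear in the result.
Each match is replaced by '#'.

'77,#!,#!'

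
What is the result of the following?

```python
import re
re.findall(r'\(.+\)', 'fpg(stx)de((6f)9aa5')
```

['(stx)de((6f)']

Scanning left to right: at [3:15] → '(stx)de((6f)'.
`findall` yields the raw match text (1 of them) because the pattern has no groups.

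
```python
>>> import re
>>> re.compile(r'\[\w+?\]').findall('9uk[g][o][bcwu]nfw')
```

['[g]', '[o]', '[bcwu]']

With no groups in the pattern, `findall` gives back each whole match — 3 here.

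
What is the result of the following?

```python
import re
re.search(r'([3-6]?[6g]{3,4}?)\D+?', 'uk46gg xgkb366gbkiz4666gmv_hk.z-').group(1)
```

'46gg'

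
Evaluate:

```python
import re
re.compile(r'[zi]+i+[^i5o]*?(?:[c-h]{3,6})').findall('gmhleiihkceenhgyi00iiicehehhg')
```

Lazy quantifiers expand one character at a time until the remainder of the pattern can match.
With no groups in the pattern, `findall` gives back each whole match — 2 here.

['iihkcee', 'iiicehehh']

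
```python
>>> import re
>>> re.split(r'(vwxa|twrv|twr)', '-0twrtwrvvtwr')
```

['-0', 'twr', '', 'twrv', 'v', 'twr', '']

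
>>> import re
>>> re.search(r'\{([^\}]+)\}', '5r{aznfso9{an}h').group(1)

'aznfso9{an'

`re.search` tries every starting position until one works.
The match spans [2:14] → '{aznfso9{an}'.
Captured: group 1 = 'aznfso9{an'.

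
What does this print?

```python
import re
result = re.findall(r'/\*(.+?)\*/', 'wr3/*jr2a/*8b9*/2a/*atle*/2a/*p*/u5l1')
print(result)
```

['jr2a/*8b9', 'atle', 'p']

Lazy quantifiers expand one character at a time until the remainder of the pattern can match.
Because there's exactly one group, `findall` drops the full match and keeps group 1 from each hit.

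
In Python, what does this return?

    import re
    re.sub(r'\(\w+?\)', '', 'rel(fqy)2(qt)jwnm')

'rel2jwnm'

Matches: at [3:8] → '(fqy)'; at [9:13] → '(qt)'.
Every occurrence is swapped for ''.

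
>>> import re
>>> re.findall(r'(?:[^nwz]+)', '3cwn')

['3c']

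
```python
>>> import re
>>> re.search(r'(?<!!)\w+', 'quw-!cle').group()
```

`(?!…)`/`(?<!…)` only lets a position through if the neighbouring text does NOT match; no characters are consumed.
Unlike `match`, `search` isn't anchored — it looks for the pattern anywhere in the string.
The match spans [0:3] → 'quw'.

'quw'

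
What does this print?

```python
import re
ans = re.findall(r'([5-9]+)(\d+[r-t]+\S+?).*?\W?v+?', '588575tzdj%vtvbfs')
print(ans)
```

[('58857', '5tz')]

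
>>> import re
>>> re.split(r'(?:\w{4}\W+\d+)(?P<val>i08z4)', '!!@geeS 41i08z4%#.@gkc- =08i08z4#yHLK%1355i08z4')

Pattern: exactly 4 of a word character, then one or more of a non-word character, then one or more of a digit (non-capturing group); then the literal 'i08', then the literal 'z4' (captured as 'val').
Matches to split on: at [3:15] → 'geeS 41i08z4'; at [33:47] → 'yHLK%1355i08z4'.
The group in the pattern means `split` returns the separators' captures alongside the pieces.

['!!@', 'i08z4', '%#.@gkc- =08i08z4#', 'i08z4', '']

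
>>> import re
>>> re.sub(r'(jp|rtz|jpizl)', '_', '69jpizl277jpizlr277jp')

`|` is ordered: at each position the engine commits to the first alternative that works.
`sub` substitutes '_' at each match site.

'69_izl277_izlr277_'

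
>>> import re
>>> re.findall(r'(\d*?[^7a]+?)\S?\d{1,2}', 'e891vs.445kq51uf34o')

Because there's exactly one group, `findall` drops the full match and keeps group 1 from each hit.

['e', 'vs', '5k', 'u']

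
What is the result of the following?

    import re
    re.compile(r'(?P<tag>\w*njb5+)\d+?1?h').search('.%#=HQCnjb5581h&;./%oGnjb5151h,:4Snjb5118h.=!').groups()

('HQCnjb55',)

This matches zero or more of a word character, then the literal 'njb', then one or more of the literal '5' (captured as 'tag'); then one or more of a digit (lazy), then optionally a literal '1', then a literal 'h'.
`re.search` scans for the first position where the pattern succeeds.
The match spans [4:15] → 'HQCnjb5581h'.
Captured: group 1 = 'HQCnjb55'.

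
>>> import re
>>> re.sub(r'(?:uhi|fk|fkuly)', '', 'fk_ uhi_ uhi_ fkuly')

'_ _ _ uly'

Alternation isn't longest-match — the leftmost alternative that fits at this position is chosen.
Matches: at [0:2] → 'fk'; at [4:7] → 'uhi'; at [9:12] → 'uhi'; at [14:16] → 'fk'.
Every occurrence is swapped for ''.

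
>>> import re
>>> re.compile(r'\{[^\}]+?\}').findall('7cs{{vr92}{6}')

['{{vr92}', '{6}']

Scanning left to right: at [3:10] → '{{vr92}'; at [10:13] → '{6}'.
Since nothing is captured, `findall` lists the 2 matched substrings directly.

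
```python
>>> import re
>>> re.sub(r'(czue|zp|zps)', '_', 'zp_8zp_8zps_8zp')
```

Branches in `(...|...)` are attempted left-to-right; the first branch that allows the whole pattern to succeed is taken.
Each match is replaced by '_'.

'__8__8_s_8_'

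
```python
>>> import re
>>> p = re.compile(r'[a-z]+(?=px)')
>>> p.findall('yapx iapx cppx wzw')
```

['ya', 'ia', 'cp']

The positive lookaround only admits positions where the adjacent text matches; those characters stay outside the span.
Matches: at [0:2] → 'ya'; at [5:7] → 'ia'; at [10:12] → 'cp'.
Since nothing is captured, `findall` lists the 3 matched substrings directly.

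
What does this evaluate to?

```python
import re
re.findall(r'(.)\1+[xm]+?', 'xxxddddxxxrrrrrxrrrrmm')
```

['x', 'd', 'r', 'r']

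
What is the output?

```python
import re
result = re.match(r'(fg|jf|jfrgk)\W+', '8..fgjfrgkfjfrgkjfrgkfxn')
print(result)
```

None

With `match`, the pattern is implicitly anchored at the beginning.
Here the pattern fails at index 0, so the call returns None.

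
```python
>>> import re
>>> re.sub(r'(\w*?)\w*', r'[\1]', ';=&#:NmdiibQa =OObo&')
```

With the lazy modifier that quantifier settles for the fewest repetitions that let the rest of the pattern succeed (the atoms after it are unaffected and can still be greedy).
`\1` in the replacement pulls in group 1's text for each match.

'[];[]=[]&[]#[]:[][] []=[][]&[]'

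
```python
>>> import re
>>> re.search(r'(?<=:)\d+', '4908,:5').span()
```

(6, 7)

The lookaround is zero-width — it requires the adjacent text to match without consuming it, so the asserted text isn't part of the match.
The match spans [6:7] → '5'.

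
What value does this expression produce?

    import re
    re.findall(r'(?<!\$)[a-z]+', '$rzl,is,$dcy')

['zl', 'is', 'cy']

The negative lookaround is zero-width — it rules out positions where the adjacent text would match, without consuming anything.
Since nothing is captured, `findall` lists the 3 matched substrings directly.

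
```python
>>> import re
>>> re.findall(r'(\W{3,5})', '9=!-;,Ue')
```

Pattern: 3 to 5 of a non-word character (captured).
Scanning left to right: at [1:6] match '=!-;,', group 1 = '=!-;,'.
Because there's exactly one group, `findall` drops the full match and keeps group 1 from the one hit.

['=!-;,']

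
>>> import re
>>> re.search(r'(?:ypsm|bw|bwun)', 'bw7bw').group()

`search` walks the string left to right and returns the first match it finds.
The match spans [0:2] → 'bw'.

'bw'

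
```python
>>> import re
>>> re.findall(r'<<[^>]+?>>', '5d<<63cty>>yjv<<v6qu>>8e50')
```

['<<63cty>>', '<<v6qu>>']

Since nothing is captured, `findall` lists the 2 matched substrings directly.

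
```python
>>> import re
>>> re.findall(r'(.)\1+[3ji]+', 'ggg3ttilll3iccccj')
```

After group 1 captures some text, `\1` only succeeds where that same text appears again.
`findall` collects group 1 from each match (4 total).

['g', 't', 'l', 'c']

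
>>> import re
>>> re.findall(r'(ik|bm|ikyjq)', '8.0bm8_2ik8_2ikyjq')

['bm', 'ik', 'ik']

The regex engine tests alternatives in the order written; an earlier branch that matches wins even if a later one would match more.
Scanning left to right: at [3:5] match 'bm', group 1 = 'bm'; at [8:10] match 'ik', group 1 = 'ik'; at [13:15] match 'ik', group 1 = 'ik'.
Because there's exactly one group, `findall` drops the full match and keeps group 1 from each hit.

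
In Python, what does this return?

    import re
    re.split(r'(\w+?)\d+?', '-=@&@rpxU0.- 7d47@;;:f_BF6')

['-=@&@', 'rpxU', '.- ', '7d', '7@;;:', 'f_BF', '']

Pattern: one or more of a word character (lazy) (captured); then one or more of a digit (lazy).
A non-greedy quantifier consumes as few characters as it can — just enough that the remainder of the pattern still matches from where it stops; whatever follows it matches normally.
Matches to split on: at [5:10] → 'rpxU0'; at [13:16] → '7d4'; at [21:26] → 'f_BF6'.
The group in the pattern means `split` returns the separators' captures alongside the pieces.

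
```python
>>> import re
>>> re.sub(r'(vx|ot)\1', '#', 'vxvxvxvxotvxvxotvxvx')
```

`\1` is not a pattern — it's the concrete string captured by group 1, re-applied verbatim.
Matches: at [0:4] → 'vxvx'; at [4:8] → 'vxvx'; at [10:14] → 'vxvx'; at [16:20] → 'vxvx'.
`sub` substitutes '#' at each match site.

'##ot#ot#'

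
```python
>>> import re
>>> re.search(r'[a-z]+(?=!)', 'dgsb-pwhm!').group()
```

'pwhm'

The `(?=…)`/`(?<=…)` assertion just peeks at neighbouring text; it doesn't advance the match position.
`re.search` tries every starting position until one works.
The match spans [5:9] → 'pwhm'.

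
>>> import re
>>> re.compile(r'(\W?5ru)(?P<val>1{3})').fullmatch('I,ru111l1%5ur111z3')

The pattern matches optionally a non-word character, then the literal '5ru' (captured); then exactly 3 of a literal '1' (captured as 'val').
`fullmatch` succeeds only if the pattern covers the string from start to end.
Here the string isn't matched end-to-end, so the call returns None.

None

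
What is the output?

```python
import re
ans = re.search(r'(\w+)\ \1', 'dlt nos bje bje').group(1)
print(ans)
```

bje

After group 1 captures some text, `\1` only succeeds where that same text appears again.
`re.search` scans for the first position where the pattern succeeds.
The match spans [8:15] → 'bje bje'.
Captured: group 1 = 'bje'.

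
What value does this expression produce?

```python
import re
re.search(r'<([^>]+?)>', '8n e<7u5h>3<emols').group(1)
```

'7u5h'

Unlike `match`, `search` isn't anchored — it looks for the pattern anywhere in the string.
The match spans [4:10] → '<7u5h>'.
Captured: group 1 = '7u5h'.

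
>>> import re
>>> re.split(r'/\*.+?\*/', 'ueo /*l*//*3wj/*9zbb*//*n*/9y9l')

['ueo ', '', '', '9y9l']

Because the quantifier is non-greedy, it stops expanding at the earliest point where the rest of the pattern can succeed.
Matches to split on: at [4:9] → '/*l*/'; at [9:22] → '/*3wj/*9zbb*/'; at [22:27] → '/*n*/'.
Splitting on the pattern gives 4 pieces.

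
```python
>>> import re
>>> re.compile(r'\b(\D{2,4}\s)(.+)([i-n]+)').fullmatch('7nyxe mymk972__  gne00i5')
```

None

The pattern matches a word boundary (`\b`, zero-width); then 2 to 4 of a non-digit, then whitespace (captured); then one or more of any character (captured); then one or more of a character in [i-n] (captured).
`re.fullmatch` requires the pattern to consume the entire string.
Here the string isn't matched end-to-end, so the call returns None.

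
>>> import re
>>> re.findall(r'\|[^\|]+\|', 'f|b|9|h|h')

['|b|', '|h|']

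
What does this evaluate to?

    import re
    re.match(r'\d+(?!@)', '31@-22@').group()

Because the assertion is negative and zero-width, positions next to the forbidden text are skipped.
With `match`, the pattern is implicitly anchored at the beginning.
The match spans [0:1] → '3'.

'3'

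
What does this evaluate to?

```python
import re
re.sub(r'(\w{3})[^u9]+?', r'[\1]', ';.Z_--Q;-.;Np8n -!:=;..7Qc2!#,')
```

The pattern matches exactly 3 of a word character (captured); then one or more of any character except [u9] (lazy).
A `+?`/`*?`/`{m,n}?` starts at its minimum and grows only as far as needed for what follows to match.
Matches: at [11:15] → 'Np8n'; at [23:27] → '7Qc2'.
The replacement refers to a captured group, so each match is rewritten using its own captured text.

';.Z_--Q;-.;[Np8] -!:=;..[7Qc]!#,'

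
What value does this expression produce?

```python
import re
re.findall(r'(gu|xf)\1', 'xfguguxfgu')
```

['gu']

After group 1 captures some text, `\1` only succeeds where that same text appears again.
Because there's exactly one group, `findall` drops the full match and keeps group 1 from the one hit.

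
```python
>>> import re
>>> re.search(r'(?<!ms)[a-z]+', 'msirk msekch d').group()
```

'msirk'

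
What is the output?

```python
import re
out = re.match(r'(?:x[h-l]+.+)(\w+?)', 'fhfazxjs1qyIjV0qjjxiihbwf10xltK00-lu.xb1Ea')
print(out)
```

This matches the literal 'x', then one or more of a character in [h-l], then one or more of any character (non-capturing group); then one or more of a word character (lazy) (captured).
`re.match` only tries the pattern at the start of the string.
Here position 0 doesn't satisfy it, so the call returns None.

None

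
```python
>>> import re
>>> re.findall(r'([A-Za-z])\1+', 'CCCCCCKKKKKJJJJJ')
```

['C', 'K', 'J']

The backreference `\1` re-matches whatever the first group consumed, character for character.
Walking the string: at [0:6] match 'CCCCCC', group 1 = 'C'; at [6:11] match 'KKKKK', group 1 = 'K'; at [11:16] match 'JJJJJ', group 1 = 'J'.
`findall` collects group 1 from each match (3 total).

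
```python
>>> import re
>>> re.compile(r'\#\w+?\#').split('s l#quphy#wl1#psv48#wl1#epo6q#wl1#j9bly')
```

['s l', 'wl1', 'wl1', 'wl1#j9bly']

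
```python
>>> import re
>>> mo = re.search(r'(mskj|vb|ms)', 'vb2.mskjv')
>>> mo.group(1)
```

'vb'

The match spans [0:2] → 'vb'.
Captured: group 1 = 'vb'.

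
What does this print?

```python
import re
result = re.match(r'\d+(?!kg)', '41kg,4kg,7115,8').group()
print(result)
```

Because the assertion is negative and zero-width, positions next to the forbidden text are skipped.
`match` is anchored at position 0; if the pattern doesn't fit there, it returns None.
The match spans [0:1] → '4'.

4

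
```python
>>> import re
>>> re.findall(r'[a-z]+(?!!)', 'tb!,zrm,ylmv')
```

`(?!…)`/`(?<!…)` only lets a position through if the neighbouring text does NOT match; no characters are consumed.
With no groups in the pattern, `findall` gives back each whole match — 3 here.

['t', 'zrm', 'ylmv']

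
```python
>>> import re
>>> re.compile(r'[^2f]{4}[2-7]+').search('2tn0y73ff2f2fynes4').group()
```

Pattern: exactly 4 of any character except [2f]; then one or more of a character in [2-7].
`re.search` scans for the first position where the pattern succeeds.
The match spans [1:7] → 'tn0y73'.

'tn0y73'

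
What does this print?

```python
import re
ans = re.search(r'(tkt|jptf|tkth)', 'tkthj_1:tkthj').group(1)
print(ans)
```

tkt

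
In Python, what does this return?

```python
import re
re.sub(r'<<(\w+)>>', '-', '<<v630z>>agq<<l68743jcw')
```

'-agq<<l68743jcw'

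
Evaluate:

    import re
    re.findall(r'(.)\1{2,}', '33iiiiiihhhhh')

`\1` is not a pattern — it's the concrete string captured by group 1, re-applied verbatim.
Because there's exactly one group, `findall` drops the full match and keeps group 1 from each hit.

['i', 'h']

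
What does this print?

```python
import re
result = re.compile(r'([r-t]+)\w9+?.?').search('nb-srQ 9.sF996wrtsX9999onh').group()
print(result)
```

sF99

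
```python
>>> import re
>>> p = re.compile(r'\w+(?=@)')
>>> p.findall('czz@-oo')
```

The positive lookaround only admits positions where the adjacent text matches; those characters stay outside the span.
Scanning left to right: at [0:3] → 'czz'.
With no groups in the pattern, `findall` gives back each whole match — 1 here.

['czz']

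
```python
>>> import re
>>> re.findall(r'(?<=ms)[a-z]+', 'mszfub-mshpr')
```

The `(?=…)`/`(?<=…)` assertion just peeks at neighbouring text; it doesn't advance the match position.
With no groups in the pattern, `findall` gives back each whole match — 2 here.

['zfub', 'hpr']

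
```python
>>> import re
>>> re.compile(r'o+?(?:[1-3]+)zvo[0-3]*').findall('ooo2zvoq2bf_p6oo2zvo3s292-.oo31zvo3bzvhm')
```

['ooo2zvo', 'oo2zvo3', 'oo31zvo3']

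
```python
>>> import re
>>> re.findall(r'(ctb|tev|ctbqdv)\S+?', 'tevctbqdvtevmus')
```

['tev', 'tev']

Because there's exactly one group, `findall` drops the full match and keeps group 1 from each hit.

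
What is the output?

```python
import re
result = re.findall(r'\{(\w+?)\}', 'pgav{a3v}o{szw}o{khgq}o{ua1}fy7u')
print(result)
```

['a3v', 'szw', 'khgq', 'ua1']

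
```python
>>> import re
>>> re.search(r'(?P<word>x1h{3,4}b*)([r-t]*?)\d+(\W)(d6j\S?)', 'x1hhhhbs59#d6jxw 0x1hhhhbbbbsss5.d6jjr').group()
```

'x1hhhhbs59#d6jx'

The pattern matches the literal 'x1', then 3 to 4 of the literal 'h', then zero or more of the literal 'b' (captured as 'word'); then zero or more of a character in [r-t] (lazy) (captured); then one or more of a digit; then a non-word character (captured); then the literal 'd6j', then optionally a non-whitespace character (captured).
The match spans [0:15] → 'x1hhhhbs59#d6jx'.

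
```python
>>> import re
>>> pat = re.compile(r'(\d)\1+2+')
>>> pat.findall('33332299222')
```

['3', '9']

`\1` has to match the exact text group 1 already captured.
Walking the string: at [0:6] match '333322', group 1 = '3'; at [6:11] match '99222', group 1 = '9'.
Because there's exactly one group, `findall` drops the full match and keeps group 1 from each hit.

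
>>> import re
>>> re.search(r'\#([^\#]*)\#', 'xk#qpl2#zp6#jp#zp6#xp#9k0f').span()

`re.search` tries every starting position until one works.
The match spans [2:8] → '#qpl2#'.
Captured: group 1 = 'qpl2'.

(2, 8)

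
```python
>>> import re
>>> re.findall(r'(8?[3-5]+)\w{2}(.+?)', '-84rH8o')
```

A non-greedy quantifier consumes as few characters as it can — just enough that the remainder of the pattern still matches from where it stops; whatever follows it matches normally.
2 groups means the one result is a tuple of 2 captured strings — 1 here.

[('84', '8')]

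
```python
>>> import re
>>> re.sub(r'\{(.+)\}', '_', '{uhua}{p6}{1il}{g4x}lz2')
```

'_lz2'

Each match is replaced by '_'.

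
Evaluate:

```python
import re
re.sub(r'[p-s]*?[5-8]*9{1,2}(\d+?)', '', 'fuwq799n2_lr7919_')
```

'fuwn2_l9_'

Pattern: zero or more of a character in [p-s] (lazy); then zero or more of a character in [5-8], then 1 to 2 of a literal '9'; then one or more of a digit (lazy) (captured).
A non-greedy quantifier consumes as few characters as it can — just enough that the remainder of the pattern still matches from where it stops; whatever follows it matches normally.
Matches: at [3:7] → 'q799'; at [11:15] → 'r791'.
Every occurrence is swapped for ''.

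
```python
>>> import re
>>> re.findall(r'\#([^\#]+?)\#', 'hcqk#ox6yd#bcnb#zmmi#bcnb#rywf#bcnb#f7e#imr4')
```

`findall` collects group 1 from each match (4 total).

['ox6yd', 'zmmi', 'rywf', 'f7e']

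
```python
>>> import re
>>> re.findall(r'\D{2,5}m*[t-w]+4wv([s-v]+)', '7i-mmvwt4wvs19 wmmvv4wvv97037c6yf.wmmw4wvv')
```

This matches 2 to 5 of a non-digit; then zero or more of a literal 'm', then one or more of a character in [t-w], then the literal '4wv'; then one or more of a character in [s-v] (captured).
Because there's exactly one group, `findall` drops the full match and keeps group 1 from each hit.

['s', 'v', 'v']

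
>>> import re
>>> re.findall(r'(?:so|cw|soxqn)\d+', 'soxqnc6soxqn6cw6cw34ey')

['soxqn6', 'cw6', 'cw34']

Matches: at [7:13] → 'soxqn6'; at [13:16] → 'cw6'; at [16:20] → 'cw34'.
With no groups in the pattern, `findall` gives back each whole match — 3 here.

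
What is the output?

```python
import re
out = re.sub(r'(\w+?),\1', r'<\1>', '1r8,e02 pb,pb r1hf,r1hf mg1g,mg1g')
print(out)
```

1r8,e02 <pb> <r1hf> <mg1g>

After group 1 captures some text, `\1` only succeeds where that same text appears again.
Matches: at [8:13] → 'pb,pb'; at [14:23] → 'r1hf,r1hf'; at [24:33] → 'mg1g,mg1g'.
Each match is replaced using the text its own group 1 captured.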